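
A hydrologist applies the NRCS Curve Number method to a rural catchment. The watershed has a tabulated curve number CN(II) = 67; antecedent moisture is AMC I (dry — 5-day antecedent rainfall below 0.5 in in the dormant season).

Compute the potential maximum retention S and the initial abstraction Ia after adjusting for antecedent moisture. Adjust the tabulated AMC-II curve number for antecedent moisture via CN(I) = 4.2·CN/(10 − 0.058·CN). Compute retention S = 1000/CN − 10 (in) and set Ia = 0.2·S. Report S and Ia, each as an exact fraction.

S = 5500/469 in ≈ 11.727 in; Ia = 1100/469 in ≈ 2.345 in

Dry (AMC I): CN(I) = 4.2·67/(10 − 0.058·67) = (1407/5)/(3057/500) = 46900/1019 ≈ 46.026
Max retention: S = 1000/(46900/1019) − 10 = 5500/469 in (≈ 11.727 in)
Ia = 0.2S: 0.2·11.727 = 2.345 in (exactly 1100/469)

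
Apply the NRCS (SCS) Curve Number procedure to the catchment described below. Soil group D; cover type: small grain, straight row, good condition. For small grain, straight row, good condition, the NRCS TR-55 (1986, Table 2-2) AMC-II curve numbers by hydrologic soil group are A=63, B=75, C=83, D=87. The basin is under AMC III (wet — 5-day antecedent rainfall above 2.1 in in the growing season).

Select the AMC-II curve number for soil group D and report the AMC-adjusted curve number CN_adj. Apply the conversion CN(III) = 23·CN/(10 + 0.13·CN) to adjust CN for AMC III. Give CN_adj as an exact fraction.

NRCS table: small grain, straight row, good condition, soil group D → CN(II) = 87
CN(III) from CN(II)=87: (23·87)/(10 + 0.13·87) = 200100/2131 ≈ 93.900

CN_adj = 200100/2131 ≈ 93.900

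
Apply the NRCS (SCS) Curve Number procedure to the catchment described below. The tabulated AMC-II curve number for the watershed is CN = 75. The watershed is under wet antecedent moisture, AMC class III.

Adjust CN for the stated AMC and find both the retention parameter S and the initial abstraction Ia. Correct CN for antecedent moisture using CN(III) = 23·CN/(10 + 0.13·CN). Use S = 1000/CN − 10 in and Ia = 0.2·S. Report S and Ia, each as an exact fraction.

Adjust CN=75 to AMC III: 23·75/(10 + 0.13·75) → 1725 ÷ (79/4) = 6900/79 ≈ 87.342
Retention S: 1000/CN − 10 with CN=87.342 → S = 100/69 ≈ 1.449 in
Ia = 0.2·(100/69) = 20/69 in ≈ 0.290 in

S = 100/69 in ≈ 1.449 in; Ia = 20/69 in ≈ 0.290 in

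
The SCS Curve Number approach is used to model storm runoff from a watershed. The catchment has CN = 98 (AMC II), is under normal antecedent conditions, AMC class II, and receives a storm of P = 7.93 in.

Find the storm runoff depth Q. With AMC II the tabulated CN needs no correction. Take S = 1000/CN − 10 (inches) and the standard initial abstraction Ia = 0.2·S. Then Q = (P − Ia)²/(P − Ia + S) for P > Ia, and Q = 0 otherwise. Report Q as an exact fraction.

CN(II) = 98; AMC II needs no correction.
Retention S: 1000/CN − 10 with CN=98.000 → S = 10/49 ≈ 0.204 in
Ia = 0.2·(10/49) = 2/49 in ≈ 0.041 in
Since P=7.930 > Ia=0.041: effective rainfall P−Ia = 38657/4900 in
Q = (38657/4900)²/((38657/4900) + 10/49) = (1494363649/24010000)/(39657/4900) = 1494363649/194319300 in ≈ 7.690 in

Q = 1494363649/194319300 in ≈ 7.690 in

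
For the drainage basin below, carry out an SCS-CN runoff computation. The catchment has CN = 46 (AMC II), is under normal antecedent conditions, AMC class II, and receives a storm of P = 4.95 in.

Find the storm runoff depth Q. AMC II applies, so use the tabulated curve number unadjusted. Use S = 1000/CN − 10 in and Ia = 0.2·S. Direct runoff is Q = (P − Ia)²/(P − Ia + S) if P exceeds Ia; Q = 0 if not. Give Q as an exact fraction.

Average conditions: CN = 46 (no AMC adjustment).
Max retention: S = 1000/46 − 10 = 270/23 in (≈ 11.739 in)
Initial abstraction Ia = S/5 = (270/23)/5 = 54/23 ≈ 2.348 in
P − Ia = 4.950 − 2.348 = 1197/460 ≈ 2.602 in (> 0, runoff occurs)
Q: (1197/460)² ÷ (6597/460) = 159201/337180 in (≈ 0.472 in)

Q = 159201/337180 in ≈ 0.472 in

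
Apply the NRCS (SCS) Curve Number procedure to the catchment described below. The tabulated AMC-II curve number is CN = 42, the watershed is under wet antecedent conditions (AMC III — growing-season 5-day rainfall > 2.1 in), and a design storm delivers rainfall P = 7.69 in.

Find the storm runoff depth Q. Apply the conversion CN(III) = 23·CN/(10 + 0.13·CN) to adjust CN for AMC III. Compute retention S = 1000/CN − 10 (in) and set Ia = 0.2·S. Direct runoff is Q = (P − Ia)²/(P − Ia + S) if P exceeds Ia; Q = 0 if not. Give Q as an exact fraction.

Wet (AMC III): CN(III) = 23·42/(10 + 0.13·42) = 966/(773/50) = 48300/773 ≈ 62.484
Max retention: S = 1000/(48300/773) − 10 = 2900/483 in (≈ 6.004 in)
Initial abstraction Ia = S/5 = (2900/483)/5 = 580/483 ≈ 1.201 in
P − Ia = 7.690 − 1.201 = 313427/48300 ≈ 6.489 in (> 0, runoff occurs)
Q: (313427/48300)² ÷ (603427/48300) = 98236484329/29145524100 in (≈ 3.371 in)

Q = 98236484329/29145524100 in ≈ 3.371 in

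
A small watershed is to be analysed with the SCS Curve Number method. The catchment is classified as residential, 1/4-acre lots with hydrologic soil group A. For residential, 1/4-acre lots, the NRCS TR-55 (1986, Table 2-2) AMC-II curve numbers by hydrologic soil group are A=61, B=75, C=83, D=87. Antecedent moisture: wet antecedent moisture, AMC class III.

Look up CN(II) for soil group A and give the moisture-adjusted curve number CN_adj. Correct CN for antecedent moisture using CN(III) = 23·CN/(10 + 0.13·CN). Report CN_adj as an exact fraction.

NRCS table: residential, 1/4-acre lots, soil group A → CN(II) = 61
CN(III) from CN(II)=61: (23·61)/(10 + 0.13·61) = 140300/1793 ≈ 78.249

CN_adj = 140300/1793 ≈ 78.249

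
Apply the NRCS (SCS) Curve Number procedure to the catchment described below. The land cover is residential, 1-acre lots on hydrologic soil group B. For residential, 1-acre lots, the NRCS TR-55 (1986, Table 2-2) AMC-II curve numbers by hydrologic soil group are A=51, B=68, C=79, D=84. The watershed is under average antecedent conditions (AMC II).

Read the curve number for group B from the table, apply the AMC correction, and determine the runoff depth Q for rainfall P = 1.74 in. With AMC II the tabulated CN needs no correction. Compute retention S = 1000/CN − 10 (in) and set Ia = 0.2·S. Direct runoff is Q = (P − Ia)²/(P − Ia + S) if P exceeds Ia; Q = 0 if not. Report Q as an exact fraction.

Q = 461041/3977150 in ≈ 0.116 in

NRCS table: residential, 1-acre lots, soil group B → CN(II) = 68
AMC II — tabulated CN = 68 applies directly.
Retention S: 1000/CN − 10 with CN=68.000 → S = 80/17 ≈ 4.706 in
Ia = 0.2S: 0.2·4.706 = 0.941 in (exactly 16/17)
P − Ia = 1.740 − 0.941 = 679/850 ≈ 0.799 in (> 0, runoff occurs)
Runoff Q = (P−Ia)²/(P−Ia+S) = (0.799)²/(0.799+4.706) = 461041/3977150 ≈ 0.116 in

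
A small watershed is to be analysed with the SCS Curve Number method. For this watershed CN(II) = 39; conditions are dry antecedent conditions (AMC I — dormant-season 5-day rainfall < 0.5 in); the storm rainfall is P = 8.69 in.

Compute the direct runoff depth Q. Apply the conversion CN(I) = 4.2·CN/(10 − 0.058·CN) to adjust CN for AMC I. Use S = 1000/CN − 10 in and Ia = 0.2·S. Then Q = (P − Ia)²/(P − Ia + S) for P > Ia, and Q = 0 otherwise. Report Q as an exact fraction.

CN(I) from CN(II)=39: (4.2·39)/(10 − 0.058·39) = 81900/3869 ≈ 21.168
Retention S: 1000/CN − 10 with CN=21.168 → S = 30500/819 ≈ 37.241 in
Initial abstraction Ia = S/5 = (30500/819)/5 = 6100/819 ≈ 7.448 in
P − Ia = 8.690 − 7.448 = 101711/81900 ≈ 1.242 in (> 0, runoff occurs)
Q: (101711/81900)² ÷ (3151711/81900) = 10345127521/258125130900 in (≈ 0.040 in)

Q = 10345127521/258125130900 in ≈ 0.040 in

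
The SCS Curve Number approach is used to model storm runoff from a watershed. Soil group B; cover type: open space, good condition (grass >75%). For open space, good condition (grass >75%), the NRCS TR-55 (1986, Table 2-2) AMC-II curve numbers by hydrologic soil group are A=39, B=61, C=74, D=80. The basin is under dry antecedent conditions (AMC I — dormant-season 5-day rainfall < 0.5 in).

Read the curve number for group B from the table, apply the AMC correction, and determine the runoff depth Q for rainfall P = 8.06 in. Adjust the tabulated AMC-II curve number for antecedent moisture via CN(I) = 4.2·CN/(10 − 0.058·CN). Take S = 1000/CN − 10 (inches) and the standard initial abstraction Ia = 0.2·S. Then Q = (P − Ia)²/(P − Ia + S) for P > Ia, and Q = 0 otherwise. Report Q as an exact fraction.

NRCS table: open space, good condition (grass >75%), soil group B → CN(II) = 61
CN(I) from CN(II)=61: (4.2·61)/(10 − 0.058·61) = 42700/1077 ≈ 39.647
Max retention: S = 1000/(42700/1077) − 10 = 6500/427 in (≈ 15.222 in)
Ia = 0.2·(6500/427) = 1300/427 in ≈ 3.044 in
Excess rainfall: 8.060 − 3.044 = 5.016 in; P > Ia so Q > 0
Runoff Q = (P−Ia)²/(P−Ia+S) = (5.016)²/(5.016+15.222) = 882026197/709609950 ≈ 1.243 in

Q = 882026197/709609950 in ≈ 1.243 in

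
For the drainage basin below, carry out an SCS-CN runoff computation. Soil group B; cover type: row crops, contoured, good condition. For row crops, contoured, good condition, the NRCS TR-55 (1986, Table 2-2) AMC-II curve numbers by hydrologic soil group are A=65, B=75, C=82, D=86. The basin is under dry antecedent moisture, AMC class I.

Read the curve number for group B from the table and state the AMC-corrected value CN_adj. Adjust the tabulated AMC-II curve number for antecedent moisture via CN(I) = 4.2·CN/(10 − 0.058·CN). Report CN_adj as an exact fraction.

NRCS table: row crops, contoured, good condition, soil group B → CN(II) = 75
Adjust CN=75 to AMC I: 4.2·75/(10 − 0.058·75) → 315 ÷ (113/20) = 6300/113 ≈ 55.752

CN_adj = 6300/113 ≈ 55.752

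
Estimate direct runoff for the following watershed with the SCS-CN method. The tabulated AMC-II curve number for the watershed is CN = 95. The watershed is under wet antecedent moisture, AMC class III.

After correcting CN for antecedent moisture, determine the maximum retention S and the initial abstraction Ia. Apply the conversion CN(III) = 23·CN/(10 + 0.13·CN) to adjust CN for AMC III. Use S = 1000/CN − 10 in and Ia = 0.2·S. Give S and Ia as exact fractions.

Adjust CN=95 to AMC III: 23·95/(10 + 0.13·95) → 2185 ÷ (447/20) = 43700/447 ≈ 97.763
S = 1000/(43700/447) − 10 = 100/437 in ≈ 0.229 in
Ia = 0.2S: 0.2·0.229 = 0.046 in (exactly 20/437)

S = 100/437 in ≈ 0.229 in; Ia = 20/437 in ≈ 0.046 in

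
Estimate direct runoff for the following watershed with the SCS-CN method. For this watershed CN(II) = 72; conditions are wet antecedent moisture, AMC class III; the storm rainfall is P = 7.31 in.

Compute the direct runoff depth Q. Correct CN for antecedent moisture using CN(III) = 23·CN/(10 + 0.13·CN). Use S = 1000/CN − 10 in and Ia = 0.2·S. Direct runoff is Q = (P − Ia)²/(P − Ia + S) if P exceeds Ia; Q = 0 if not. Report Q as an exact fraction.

Q = 20827396489/3711861900 in ≈ 5.611 in

Wet (AMC III): CN(III) = 23·72/(10 + 0.13·72) = 1656/(484/25) = 10350/121 ≈ 85.537
Max retention: S = 1000/(10350/121) − 10 = 350/207 in (≈ 1.691 in)
Ia = 0.2·(350/207) = 70/207 in ≈ 0.338 in
P − Ia = 7.310 − 0.338 = 144317/20700 ≈ 6.972 in (> 0, runoff occurs)
Q = (144317/20700)²/((144317/20700) + 350/207) = (20827396489/428490000)/(179317/20700) = 20827396489/3711861900 in ≈ 5.611 in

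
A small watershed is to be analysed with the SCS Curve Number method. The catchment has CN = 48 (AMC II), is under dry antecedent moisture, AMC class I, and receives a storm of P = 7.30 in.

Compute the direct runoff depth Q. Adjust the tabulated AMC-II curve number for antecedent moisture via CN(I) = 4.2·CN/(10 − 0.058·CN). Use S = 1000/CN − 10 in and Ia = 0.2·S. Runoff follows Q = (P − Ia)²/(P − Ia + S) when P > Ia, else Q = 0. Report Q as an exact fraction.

Adjust CN=48 to AMC I: 4.2·48/(10 − 0.058·48) → (1008/5) ÷ (902/125) = 12600/451 ≈ 27.938
S = 1000/(12600/451) − 10 = 1625/63 in ≈ 25.794 in
Ia = 0.2·(1625/63) = 325/63 in ≈ 5.159 in
Since P=7.300 > Ia=5.159: effective rainfall P−Ia = 1349/630 in
Runoff Q = (P−Ia)²/(P−Ia+S) = (2.141)²/(2.141+25.794) = 1819801/11087370 ≈ 0.164 in

Q = 1819801/11087370 in ≈ 0.164 in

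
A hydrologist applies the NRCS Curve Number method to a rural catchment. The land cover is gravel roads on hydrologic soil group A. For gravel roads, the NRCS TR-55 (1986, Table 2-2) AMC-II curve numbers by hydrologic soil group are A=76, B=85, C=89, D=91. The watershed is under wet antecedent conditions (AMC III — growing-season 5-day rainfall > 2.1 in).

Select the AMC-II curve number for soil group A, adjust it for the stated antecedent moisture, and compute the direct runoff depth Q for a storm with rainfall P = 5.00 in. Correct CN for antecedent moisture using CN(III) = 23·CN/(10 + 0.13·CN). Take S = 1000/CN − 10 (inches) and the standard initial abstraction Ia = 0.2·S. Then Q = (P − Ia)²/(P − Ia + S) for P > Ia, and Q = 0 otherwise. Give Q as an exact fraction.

Q = 852845/232921 in ≈ 3.662 in

NRCS table: gravel roads, soil group A → CN(II) = 76
Adjust CN=76 to AMC III: 23·76/(10 + 0.13·76) → 1748 ÷ (497/25) = 43700/497 ≈ 87.928
Max retention: S = 1000/(43700/497) − 10 = 600/437 in (≈ 1.373 in)
Initial abstraction Ia = S/5 = (600/437)/5 = 120/437 ≈ 0.275 in
Since P=5.000 > Ia=0.275: effective rainfall P−Ia = 2065/437 in
Q: (2065/437)² ÷ (2665/437) = 852845/232921 in (≈ 3.662 in)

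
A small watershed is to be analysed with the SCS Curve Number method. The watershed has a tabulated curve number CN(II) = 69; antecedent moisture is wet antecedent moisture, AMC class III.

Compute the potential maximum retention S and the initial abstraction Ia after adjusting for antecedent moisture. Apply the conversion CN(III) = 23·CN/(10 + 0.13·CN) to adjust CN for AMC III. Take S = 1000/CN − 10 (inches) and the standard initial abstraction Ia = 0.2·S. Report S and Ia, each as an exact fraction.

CN(III) from CN(II)=69: (23·69)/(10 + 0.13·69) = 158700/1897 ≈ 83.658
Retention S: 1000/CN − 10 with CN=83.658 → S = 3100/1587 ≈ 1.953 in
Initial abstraction Ia = S/5 = (3100/1587)/5 = 620/1587 ≈ 0.391 in

S = 3100/1587 in ≈ 1.953 in; Ia = 620/1587 in ≈ 0.391 in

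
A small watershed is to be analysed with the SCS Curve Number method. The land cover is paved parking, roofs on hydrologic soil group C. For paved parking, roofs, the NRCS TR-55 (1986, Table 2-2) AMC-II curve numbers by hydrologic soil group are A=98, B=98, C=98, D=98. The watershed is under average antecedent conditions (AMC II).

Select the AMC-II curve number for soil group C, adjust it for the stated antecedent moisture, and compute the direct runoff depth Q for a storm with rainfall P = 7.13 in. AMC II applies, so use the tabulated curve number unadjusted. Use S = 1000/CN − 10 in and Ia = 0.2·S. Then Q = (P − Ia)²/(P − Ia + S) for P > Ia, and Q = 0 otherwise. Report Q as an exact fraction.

NRCS table: paved parking, roofs, soil group C → CN(II) = 98
CN(II) = 98; AMC II needs no correction.
S = 1000/98 − 10 = 10/49 in ≈ 0.204 in
Ia = 0.2·(10/49) = 2/49 in ≈ 0.041 in
Excess rainfall: 7.130 − 0.041 = 7.089 in; P > Ia so Q > 0
Q = (34737/4900)²/((34737/4900) + 10/49) = (1206659169/24010000)/(35737/4900) = 1206659169/175111300 in ≈ 6.891 in

Q = 1206659169/175111300 in ≈ 6.891 in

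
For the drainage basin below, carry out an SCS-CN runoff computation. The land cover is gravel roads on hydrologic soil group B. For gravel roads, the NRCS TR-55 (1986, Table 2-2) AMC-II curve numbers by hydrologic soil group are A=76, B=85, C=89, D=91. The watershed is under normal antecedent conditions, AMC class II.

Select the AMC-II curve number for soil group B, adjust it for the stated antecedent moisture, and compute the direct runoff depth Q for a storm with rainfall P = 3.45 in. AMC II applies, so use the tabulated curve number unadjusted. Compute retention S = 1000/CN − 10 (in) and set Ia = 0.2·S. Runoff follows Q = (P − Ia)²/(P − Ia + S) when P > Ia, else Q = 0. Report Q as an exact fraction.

Q = 369603/187340 in ≈ 1.973 in

NRCS table: gravel roads, soil group B → CN(II) = 85
Average conditions: CN = 85 (no AMC adjustment).
Retention S: 1000/CN − 10 with CN=85.000 → S = 30/17 ≈ 1.765 in
Ia = 0.2S: 0.2·1.765 = 0.353 in (exactly 6/17)
Excess rainfall: 3.450 − 0.353 = 3.097 in; P > Ia so Q > 0
Runoff Q = (P−Ia)²/(P−Ia+S) = (3.097)²/(3.097+1.765) = 369603/187340 ≈ 1.973 in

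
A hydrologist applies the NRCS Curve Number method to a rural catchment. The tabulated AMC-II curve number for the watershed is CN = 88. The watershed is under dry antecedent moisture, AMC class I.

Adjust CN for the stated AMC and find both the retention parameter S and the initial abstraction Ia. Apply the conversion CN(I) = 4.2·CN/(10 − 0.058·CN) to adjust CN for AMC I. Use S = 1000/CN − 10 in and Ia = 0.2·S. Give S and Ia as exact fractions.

S = 250/77 in ≈ 3.247 in; Ia = 50/77 in ≈ 0.649 in

Dry (AMC I): CN(I) = 4.2·88/(10 − 0.058·88) = (1848/5)/(612/125) = 3850/51 ≈ 75.490
S = 1000/(3850/51) − 10 = 250/77 in ≈ 3.247 in
Initial abstraction Ia = S/5 = (250/77)/5 = 50/77 ≈ 0.649 in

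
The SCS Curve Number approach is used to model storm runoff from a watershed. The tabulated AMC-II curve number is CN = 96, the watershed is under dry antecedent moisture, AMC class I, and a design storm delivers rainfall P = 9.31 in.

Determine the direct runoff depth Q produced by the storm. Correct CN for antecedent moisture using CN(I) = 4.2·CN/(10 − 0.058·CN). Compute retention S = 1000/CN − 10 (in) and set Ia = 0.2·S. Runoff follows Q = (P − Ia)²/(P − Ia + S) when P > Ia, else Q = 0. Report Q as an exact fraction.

CN(I) from CN(II)=96: (4.2·96)/(10 − 0.058·96) = 25200/277 ≈ 90.975
Retention S: 1000/CN − 10 with CN=90.975 → S = 125/126 ≈ 0.992 in
Ia = 0.2·(125/126) = 25/126 in ≈ 0.198 in
P − Ia = 9.310 − 0.198 = 57403/6300 ≈ 9.112 in (> 0, runoff occurs)
Runoff Q = (P−Ia)²/(P−Ia+S) = (9.112)²/(9.112+0.992) = 3295104409/401013900 ≈ 8.217 in

Q = 3295104409/401013900 in ≈ 8.217 in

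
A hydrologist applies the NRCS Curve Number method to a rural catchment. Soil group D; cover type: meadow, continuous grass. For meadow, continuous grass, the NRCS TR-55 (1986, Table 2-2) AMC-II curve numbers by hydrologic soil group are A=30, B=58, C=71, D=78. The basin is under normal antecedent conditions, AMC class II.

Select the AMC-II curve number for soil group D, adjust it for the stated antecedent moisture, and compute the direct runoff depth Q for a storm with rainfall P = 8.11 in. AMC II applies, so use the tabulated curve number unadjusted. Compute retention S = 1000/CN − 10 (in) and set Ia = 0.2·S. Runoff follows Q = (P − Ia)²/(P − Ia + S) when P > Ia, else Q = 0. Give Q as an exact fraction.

Q = 866066041/157673100 in ≈ 5.493 in

NRCS table: meadow, continuous grass, soil group D → CN(II) = 78
Average conditions: CN = 78 (no AMC adjustment).
Max retention: S = 1000/78 − 10 = 110/39 in (≈ 2.821 in)
Ia = 0.2·(110/39) = 22/39 in ≈ 0.564 in
Excess rainfall: 8.110 − 0.564 = 7.546 in; P > Ia so Q > 0
Q = (29429/3900)²/((29429/3900) + 110/39) = (866066041/15210000)/(40429/3900) = 866066041/157673100 in ≈ 5.493 in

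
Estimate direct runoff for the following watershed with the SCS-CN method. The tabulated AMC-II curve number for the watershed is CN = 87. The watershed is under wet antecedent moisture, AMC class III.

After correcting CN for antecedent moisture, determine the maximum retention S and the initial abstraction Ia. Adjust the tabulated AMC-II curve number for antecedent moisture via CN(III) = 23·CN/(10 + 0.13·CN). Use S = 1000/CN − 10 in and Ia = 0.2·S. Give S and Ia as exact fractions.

S = 1300/2001 in ≈ 0.650 in; Ia = 260/2001 in ≈ 0.130 in

Wet (AMC III): CN(III) = 23·87/(10 + 0.13·87) = 2001/(2131/100) = 200100/2131 ≈ 93.900
S = 1000/(200100/2131) − 10 = 1300/2001 in ≈ 0.650 in
Ia = 0.2·(1300/2001) = 260/2001 in ≈ 0.130 in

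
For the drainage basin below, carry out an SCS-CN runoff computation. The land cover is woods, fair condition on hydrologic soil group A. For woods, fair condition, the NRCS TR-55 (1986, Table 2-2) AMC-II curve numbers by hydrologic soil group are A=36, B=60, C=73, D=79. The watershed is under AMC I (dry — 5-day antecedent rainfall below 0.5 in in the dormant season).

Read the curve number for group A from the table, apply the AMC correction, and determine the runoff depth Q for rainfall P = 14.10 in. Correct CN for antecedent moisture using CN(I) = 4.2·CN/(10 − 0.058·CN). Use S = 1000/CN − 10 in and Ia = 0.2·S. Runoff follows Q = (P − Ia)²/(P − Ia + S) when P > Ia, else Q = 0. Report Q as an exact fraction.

Q = 113401201/171326610 in ≈ 0.662 in

NRCS table: woods, fair condition, soil group A → CN(II) = 36
CN(I) from CN(II)=36: (4.2·36)/(10 − 0.058·36) = 18900/989 ≈ 19.110
Retention S: 1000/CN − 10 with CN=19.110 → S = 8000/189 ≈ 42.328 in
Ia = 0.2·(8000/189) = 1600/189 in ≈ 8.466 in
Since P=14.100 > Ia=8.466: effective rainfall P−Ia = 10649/1890 in
Runoff Q = (P−Ia)²/(P−Ia+S) = (5.634)²/(5.634+42.328) = 113401201/171326610 ≈ 0.662 in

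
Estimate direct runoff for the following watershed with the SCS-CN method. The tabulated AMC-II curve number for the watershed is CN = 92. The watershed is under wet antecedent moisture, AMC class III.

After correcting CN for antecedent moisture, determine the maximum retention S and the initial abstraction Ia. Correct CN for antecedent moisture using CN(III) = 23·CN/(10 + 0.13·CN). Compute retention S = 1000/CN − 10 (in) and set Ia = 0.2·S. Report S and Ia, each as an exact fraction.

S = 200/529 in ≈ 0.378 in; Ia = 40/529 in ≈ 0.076 in

Wet (AMC III): CN(III) = 23·92/(10 + 0.13·92) = 2116/(549/25) = 52900/549 ≈ 96.357
Retention S: 1000/CN − 10 with CN=96.357 → S = 200/529 ≈ 0.378 in
Initial abstraction Ia = S/5 = (200/529)/5 = 40/529 ≈ 0.076 in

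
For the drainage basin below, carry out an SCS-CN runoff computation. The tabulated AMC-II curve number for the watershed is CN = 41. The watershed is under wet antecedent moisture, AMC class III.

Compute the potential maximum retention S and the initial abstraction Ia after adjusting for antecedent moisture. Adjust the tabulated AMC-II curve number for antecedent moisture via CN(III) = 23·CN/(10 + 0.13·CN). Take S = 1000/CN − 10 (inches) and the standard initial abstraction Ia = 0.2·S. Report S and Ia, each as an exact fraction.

S = 5900/943 in ≈ 6.257 in; Ia = 1180/943 in ≈ 1.251 in

Wet (AMC III): CN(III) = 23·41/(10 + 0.13·41) = 943/(1533/100) = 94300/1533 ≈ 61.513
Max retention: S = 1000/(94300/1533) − 10 = 5900/943 in (≈ 6.257 in)
Ia = 0.2S: 0.2·6.257 = 1.251 in (exactly 1180/943)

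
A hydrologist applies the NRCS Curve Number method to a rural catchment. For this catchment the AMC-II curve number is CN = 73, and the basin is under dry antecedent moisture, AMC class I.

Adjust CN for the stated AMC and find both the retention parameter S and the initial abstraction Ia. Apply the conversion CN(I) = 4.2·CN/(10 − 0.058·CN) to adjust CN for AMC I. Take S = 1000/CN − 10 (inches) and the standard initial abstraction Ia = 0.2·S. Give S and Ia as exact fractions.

S = 4500/511 in ≈ 8.806 in; Ia = 900/511 in ≈ 1.761 in

Dry (AMC I): CN(I) = 4.2·73/(10 − 0.058·73) = (1533/5)/(2883/500) = 51100/961 ≈ 53.174
S = 1000/(51100/961) − 10 = 4500/511 in ≈ 8.806 in
Initial abstraction Ia = S/5 = (4500/511)/5 = 900/511 ≈ 1.761 in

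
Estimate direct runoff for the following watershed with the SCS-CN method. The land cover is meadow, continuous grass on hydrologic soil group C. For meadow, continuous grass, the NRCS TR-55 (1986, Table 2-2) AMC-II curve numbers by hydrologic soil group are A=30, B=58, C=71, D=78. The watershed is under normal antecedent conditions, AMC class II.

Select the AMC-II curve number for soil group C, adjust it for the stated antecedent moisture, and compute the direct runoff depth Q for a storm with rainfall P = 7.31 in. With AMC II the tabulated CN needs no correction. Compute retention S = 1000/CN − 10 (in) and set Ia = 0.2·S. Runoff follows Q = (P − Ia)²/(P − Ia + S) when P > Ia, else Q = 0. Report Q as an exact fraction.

Q = 2125302201/533217100 in ≈ 3.986 in

NRCS table: meadow, continuous grass, soil group C → CN(II) = 71
CN(II) = 71; AMC II needs no correction.
Retention S: 1000/CN − 10 with CN=71.000 → S = 290/71 ≈ 4.085 in
Ia = 0.2·(290/71) = 58/71 in ≈ 0.817 in
P − Ia = 7.310 − 0.817 = 46101/7100 ≈ 6.493 in (> 0, runoff occurs)
Q = (46101/7100)²/((46101/7100) + 290/71) = (2125302201/50410000)/(75101/7100) = 2125302201/533217100 in ≈ 3.986 in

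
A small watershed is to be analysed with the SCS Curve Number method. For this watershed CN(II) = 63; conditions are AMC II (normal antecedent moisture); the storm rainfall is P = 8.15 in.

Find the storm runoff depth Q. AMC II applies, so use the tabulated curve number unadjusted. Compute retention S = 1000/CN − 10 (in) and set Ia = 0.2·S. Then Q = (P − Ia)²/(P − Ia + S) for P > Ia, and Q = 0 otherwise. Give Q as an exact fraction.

Q = 77246521/20398140 in ≈ 3.787 in

AMC II — tabulated CN = 63 applies directly.
Retention S: 1000/CN − 10 with CN=63.000 → S = 370/63 ≈ 5.873 in
Initial abstraction Ia = S/5 = (370/63)/5 = 74/63 ≈ 1.175 in
Excess rainfall: 8.150 − 1.175 = 6.975 in; P > Ia so Q > 0
Q: (8789/1260)² ÷ (16189/1260) = 77246521/20398140 in (≈ 3.787 in)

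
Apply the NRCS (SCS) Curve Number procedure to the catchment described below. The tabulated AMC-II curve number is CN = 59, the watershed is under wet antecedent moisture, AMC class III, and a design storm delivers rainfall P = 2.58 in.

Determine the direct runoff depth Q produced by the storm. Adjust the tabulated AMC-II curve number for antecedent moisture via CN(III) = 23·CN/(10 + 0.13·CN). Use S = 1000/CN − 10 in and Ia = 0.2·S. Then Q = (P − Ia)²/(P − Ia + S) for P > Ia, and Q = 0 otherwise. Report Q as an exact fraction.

Q = 17970206809/23004746050 in ≈ 0.781 in

Wet (AMC III): CN(III) = 23·59/(10 + 0.13·59) = 1357/(1767/100) = 135700/1767 ≈ 76.797
S = 1000/(135700/1767) − 10 = 4100/1357 in ≈ 3.021 in
Ia = 0.2·(4100/1357) = 820/1357 in ≈ 0.604 in
Since P=2.580 > Ia=0.604: effective rainfall P−Ia = 134053/67850 in
Runoff Q = (P−Ia)²/(P−Ia+S) = (1.976)²/(1.976+3.021) = 17970206809/23004746050 ≈ 0.781 in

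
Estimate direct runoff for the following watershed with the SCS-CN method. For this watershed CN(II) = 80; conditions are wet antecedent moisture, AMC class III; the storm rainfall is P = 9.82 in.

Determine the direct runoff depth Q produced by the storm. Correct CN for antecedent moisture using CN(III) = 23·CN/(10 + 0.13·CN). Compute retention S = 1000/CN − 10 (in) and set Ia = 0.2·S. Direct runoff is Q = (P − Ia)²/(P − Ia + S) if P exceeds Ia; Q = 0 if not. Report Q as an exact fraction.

Q = 121947849/14136950 in ≈ 8.626 in

Adjust CN=80 to AMC III: 23·80/(10 + 0.13·80) → 1840 ÷ (102/5) = 4600/51 ≈ 90.196
Max retention: S = 1000/(4600/51) − 10 = 25/23 in (≈ 1.087 in)
Ia = 0.2·(25/23) = 5/23 in ≈ 0.217 in
Since P=9.820 > Ia=0.217: effective rainfall P−Ia = 11043/1150 in
Q = (11043/1150)²/((11043/1150) + 25/23) = (121947849/1322500)/(12293/1150) = 121947849/14136950 in ≈ 8.626 in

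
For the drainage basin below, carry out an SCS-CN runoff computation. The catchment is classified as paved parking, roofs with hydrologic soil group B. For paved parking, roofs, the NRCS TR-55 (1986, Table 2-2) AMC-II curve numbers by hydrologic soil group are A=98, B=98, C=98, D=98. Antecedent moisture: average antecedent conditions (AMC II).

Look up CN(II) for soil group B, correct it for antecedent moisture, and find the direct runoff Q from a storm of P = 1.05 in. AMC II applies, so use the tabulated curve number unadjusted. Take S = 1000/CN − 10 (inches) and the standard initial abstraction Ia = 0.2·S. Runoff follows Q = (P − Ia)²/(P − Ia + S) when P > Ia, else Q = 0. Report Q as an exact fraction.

NRCS table: paved parking, roofs, soil group B → CN(II) = 98
CN(II) = 98; AMC II needs no correction.
S = 1000/98 − 10 = 10/49 in ≈ 0.204 in
Ia = 0.2S: 0.2·0.204 = 0.041 in (exactly 2/49)
Since P=1.050 > Ia=0.041: effective rainfall P−Ia = 989/980 in
Q = (989/980)²/((989/980) + 10/49) = (978121/960400)/(1189/980) = 978121/1165220 in ≈ 0.839 in

Q = 978121/1165220 in ≈ 0.839 in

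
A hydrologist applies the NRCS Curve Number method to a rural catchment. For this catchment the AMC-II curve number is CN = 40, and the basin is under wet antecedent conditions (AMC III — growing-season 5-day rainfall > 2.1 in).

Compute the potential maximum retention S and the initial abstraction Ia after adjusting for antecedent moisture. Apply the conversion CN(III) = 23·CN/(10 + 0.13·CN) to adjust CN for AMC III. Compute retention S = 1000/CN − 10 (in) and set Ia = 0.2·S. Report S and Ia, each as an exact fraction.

S = 150/23 in ≈ 6.522 in; Ia = 30/23 in ≈ 1.304 in

Wet (AMC III): CN(III) = 23·40/(10 + 0.13·40) = 920/(76/5) = 1150/19 ≈ 60.526
Max retention: S = 1000/(1150/19) − 10 = 150/23 in (≈ 6.522 in)
Ia = 0.2S: 0.2·6.522 = 1.304 in (exactly 30/23)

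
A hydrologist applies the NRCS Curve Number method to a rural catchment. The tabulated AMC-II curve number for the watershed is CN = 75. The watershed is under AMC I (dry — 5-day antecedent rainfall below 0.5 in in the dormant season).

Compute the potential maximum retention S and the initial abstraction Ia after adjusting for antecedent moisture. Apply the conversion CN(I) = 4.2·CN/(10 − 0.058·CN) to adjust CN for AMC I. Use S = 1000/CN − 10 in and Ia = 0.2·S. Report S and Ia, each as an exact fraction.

S = 500/63 in ≈ 7.937 in; Ia = 100/63 in ≈ 1.587 in

Adjust CN=75 to AMC I: 4.2·75/(10 − 0.058·75) → 315 ÷ (113/20) = 6300/113 ≈ 55.752
S = 1000/(6300/113) − 10 = 500/63 in ≈ 7.937 in
Ia = 0.2·(500/63) = 100/63 in ≈ 1.587 in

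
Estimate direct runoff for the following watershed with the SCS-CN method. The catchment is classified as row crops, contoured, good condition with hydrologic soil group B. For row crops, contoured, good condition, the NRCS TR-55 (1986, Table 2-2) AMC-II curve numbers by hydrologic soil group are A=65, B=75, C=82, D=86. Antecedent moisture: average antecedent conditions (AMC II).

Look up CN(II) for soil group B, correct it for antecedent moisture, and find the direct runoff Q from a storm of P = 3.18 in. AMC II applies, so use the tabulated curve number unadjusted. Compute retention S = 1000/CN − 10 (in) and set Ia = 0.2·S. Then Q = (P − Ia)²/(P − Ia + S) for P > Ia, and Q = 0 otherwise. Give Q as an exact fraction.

Q = 142129/131550 in ≈ 1.080 in

NRCS table: row crops, contoured, good condition, soil group B → CN(II) = 75
AMC II — tabulated CN = 75 applies directly.
Max retention: S = 1000/75 − 10 = 10/3 in (≈ 3.333 in)
Initial abstraction Ia = S/5 = (10/3)/5 = 2/3 ≈ 0.667 in
Since P=3.180 > Ia=0.667: effective rainfall P−Ia = 377/150 in
Q: (377/150)² ÷ (877/150) = 142129/131550 in (≈ 1.080 in)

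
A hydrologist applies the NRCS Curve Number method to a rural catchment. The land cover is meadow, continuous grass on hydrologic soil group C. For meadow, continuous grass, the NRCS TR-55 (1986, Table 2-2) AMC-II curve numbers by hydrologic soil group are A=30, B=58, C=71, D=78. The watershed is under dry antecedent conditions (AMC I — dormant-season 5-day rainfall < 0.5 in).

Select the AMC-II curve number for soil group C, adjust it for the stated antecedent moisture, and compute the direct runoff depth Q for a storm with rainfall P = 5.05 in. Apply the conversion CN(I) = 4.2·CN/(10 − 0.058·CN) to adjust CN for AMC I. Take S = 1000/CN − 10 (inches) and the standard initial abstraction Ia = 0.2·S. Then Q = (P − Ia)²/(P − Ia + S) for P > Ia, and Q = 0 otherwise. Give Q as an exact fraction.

NRCS table: meadow, continuous grass, soil group C → CN(II) = 71
Dry (AMC I): CN(I) = 4.2·71/(10 − 0.058·71) = (1491/5)/(2941/500) = 149100/2941 ≈ 50.697
Max retention: S = 1000/(149100/2941) − 10 = 14500/1491 in (≈ 9.725 in)
Ia = 0.2·(14500/1491) = 2900/1491 in ≈ 1.945 in
Excess rainfall: 5.050 − 1.945 = 3.105 in; P > Ia so Q > 0
Q = (92591/29820)²/((92591/29820) + 14500/1491) = (8573093281/889232400)/(382591/29820) = 8573093281/11408863620 in ≈ 0.751 in

Q = 8573093281/11408863620 in ≈ 0.751 in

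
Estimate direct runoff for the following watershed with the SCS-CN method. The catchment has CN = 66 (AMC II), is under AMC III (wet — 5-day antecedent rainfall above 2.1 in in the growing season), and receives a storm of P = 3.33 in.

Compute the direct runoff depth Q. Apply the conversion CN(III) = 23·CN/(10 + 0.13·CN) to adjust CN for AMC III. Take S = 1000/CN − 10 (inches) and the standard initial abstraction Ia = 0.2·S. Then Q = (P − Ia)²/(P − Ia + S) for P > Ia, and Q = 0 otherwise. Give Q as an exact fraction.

Adjust CN=66 to AMC III: 23·66/(10 + 0.13·66) → 1518 ÷ (929/50) = 75900/929 ≈ 81.701
Max retention: S = 1000/(75900/929) − 10 = 1700/759 in (≈ 2.240 in)
Ia = 0.2·(1700/759) = 340/759 in ≈ 0.448 in
Excess rainfall: 3.330 − 0.448 = 2.882 in; P > Ia so Q > 0
Q = (218747/75900)²/((218747/75900) + 1700/759) = (47850250009/5760810000)/(388747/75900) = 47850250009/29505897300 in ≈ 1.622 in

Q = 47850250009/29505897300 in ≈ 1.622 in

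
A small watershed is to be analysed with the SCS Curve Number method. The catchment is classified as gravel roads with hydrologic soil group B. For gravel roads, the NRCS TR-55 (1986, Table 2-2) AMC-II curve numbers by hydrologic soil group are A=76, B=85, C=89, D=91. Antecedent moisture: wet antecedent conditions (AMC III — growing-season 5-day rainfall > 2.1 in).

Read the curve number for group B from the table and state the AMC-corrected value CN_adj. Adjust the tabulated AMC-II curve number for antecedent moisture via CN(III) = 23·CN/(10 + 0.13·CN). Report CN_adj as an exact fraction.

CN_adj = 39100/421 ≈ 92.874

NRCS table: gravel roads, soil group B → CN(II) = 85
CN(III) from CN(II)=85: (23·85)/(10 + 0.13·85) = 39100/421 ≈ 92.874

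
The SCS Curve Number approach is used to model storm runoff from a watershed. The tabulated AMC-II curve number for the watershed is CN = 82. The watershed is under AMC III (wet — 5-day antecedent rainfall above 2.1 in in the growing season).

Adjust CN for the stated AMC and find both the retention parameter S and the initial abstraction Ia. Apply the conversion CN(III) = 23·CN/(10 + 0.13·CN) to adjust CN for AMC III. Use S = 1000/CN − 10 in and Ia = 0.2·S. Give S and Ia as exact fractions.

Adjust CN=82 to AMC III: 23·82/(10 + 0.13·82) → 1886 ÷ (1033/50) = 94300/1033 ≈ 91.288
S = 1000/(94300/1033) − 10 = 900/943 in ≈ 0.954 in
Initial abstraction Ia = S/5 = (900/943)/5 = 180/943 ≈ 0.191 in

S = 900/943 in ≈ 0.954 in; Ia = 180/943 in ≈ 0.191 in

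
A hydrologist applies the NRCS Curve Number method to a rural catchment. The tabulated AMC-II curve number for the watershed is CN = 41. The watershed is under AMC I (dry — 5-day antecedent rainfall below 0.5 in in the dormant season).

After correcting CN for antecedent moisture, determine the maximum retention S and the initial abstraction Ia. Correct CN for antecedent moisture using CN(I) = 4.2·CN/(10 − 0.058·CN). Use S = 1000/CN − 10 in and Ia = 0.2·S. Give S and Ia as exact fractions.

S = 29500/861 in ≈ 34.262 in; Ia = 5900/861 in ≈ 6.852 in

Dry (AMC I): CN(I) = 4.2·41/(10 − 0.058·41) = (861/5)/(3811/500) = 86100/3811 ≈ 22.592
Max retention: S = 1000/(86100/3811) − 10 = 29500/861 in (≈ 34.262 in)
Ia = 0.2·(29500/861) = 5900/861 in ≈ 6.852 in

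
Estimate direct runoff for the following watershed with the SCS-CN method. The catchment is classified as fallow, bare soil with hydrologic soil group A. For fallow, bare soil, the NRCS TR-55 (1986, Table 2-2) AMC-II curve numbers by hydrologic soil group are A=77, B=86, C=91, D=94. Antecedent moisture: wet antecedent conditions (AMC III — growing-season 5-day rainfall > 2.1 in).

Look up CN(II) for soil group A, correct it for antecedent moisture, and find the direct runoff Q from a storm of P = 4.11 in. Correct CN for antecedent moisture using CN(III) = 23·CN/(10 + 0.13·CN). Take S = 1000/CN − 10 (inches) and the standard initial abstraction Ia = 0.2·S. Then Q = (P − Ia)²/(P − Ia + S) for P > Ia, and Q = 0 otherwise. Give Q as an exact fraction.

Q = 878944609/305281900 in ≈ 2.879 in

NRCS table: fallow, bare soil, soil group A → CN(II) = 77
CN(III) from CN(II)=77: (23·77)/(10 + 0.13·77) = 7700/87 ≈ 88.506
Retention S: 1000/CN − 10 with CN=88.506 → S = 100/77 ≈ 1.299 in
Ia = 0.2S: 0.2·1.299 = 0.260 in (exactly 20/77)
P − Ia = 4.110 − 0.260 = 29647/7700 ≈ 3.850 in (> 0, runoff occurs)
Runoff Q = (P−Ia)²/(P−Ia+S) = (3.850)²/(3.850+1.299) = 878944609/305281900 ≈ 2.879 in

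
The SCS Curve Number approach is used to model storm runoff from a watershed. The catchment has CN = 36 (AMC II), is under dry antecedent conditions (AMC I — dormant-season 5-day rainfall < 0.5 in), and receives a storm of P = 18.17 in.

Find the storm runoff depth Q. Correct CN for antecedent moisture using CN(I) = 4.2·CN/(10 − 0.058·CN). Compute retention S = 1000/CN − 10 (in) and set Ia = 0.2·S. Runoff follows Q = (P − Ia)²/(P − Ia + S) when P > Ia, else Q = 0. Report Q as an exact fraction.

Q = 33640328569/18586505700 in ≈ 1.810 in

CN(I) from CN(II)=36: (4.2·36)/(10 − 0.058·36) = 18900/989 ≈ 19.110
S = 1000/(18900/989) − 10 = 8000/189 in ≈ 42.328 in
Ia = 0.2·(8000/189) = 1600/189 in ≈ 8.466 in
Since P=18.170 > Ia=8.466: effective rainfall P−Ia = 183413/18900 in
Q: (183413/18900)² ÷ (983413/18900) = 33640328569/18586505700 in (≈ 1.810 in)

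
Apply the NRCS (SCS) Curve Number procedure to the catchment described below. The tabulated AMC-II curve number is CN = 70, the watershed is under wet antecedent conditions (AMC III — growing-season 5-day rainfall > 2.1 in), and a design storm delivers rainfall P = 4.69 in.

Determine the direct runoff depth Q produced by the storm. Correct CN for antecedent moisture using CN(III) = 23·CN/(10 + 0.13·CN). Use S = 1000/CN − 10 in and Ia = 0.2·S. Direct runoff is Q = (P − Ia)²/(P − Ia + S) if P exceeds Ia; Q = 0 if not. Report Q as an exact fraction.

Wet (AMC III): CN(III) = 23·70/(10 + 0.13·70) = 1610/(191/10) = 16100/191 ≈ 84.293
S = 1000/(16100/191) − 10 = 300/161 in ≈ 1.863 in
Ia = 0.2S: 0.2·1.863 = 0.373 in (exactly 60/161)
Excess rainfall: 4.690 − 0.373 = 4.317 in; P > Ia so Q > 0
Q = (69509/16100)²/((69509/16100) + 300/161) = (4831501081/259210000)/(99509/16100) = 4831501081/1602094900 in ≈ 3.016 in

Q = 4831501081/1602094900 in ≈ 3.016 in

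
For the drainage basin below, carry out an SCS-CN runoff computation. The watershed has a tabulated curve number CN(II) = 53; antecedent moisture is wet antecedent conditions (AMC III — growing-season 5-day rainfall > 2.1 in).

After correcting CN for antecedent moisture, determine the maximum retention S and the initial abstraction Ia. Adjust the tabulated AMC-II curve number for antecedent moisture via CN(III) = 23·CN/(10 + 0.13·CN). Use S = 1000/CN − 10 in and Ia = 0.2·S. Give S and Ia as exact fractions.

S = 4700/1219 in ≈ 3.856 in; Ia = 940/1219 in ≈ 0.771 in

Adjust CN=53 to AMC III: 23·53/(10 + 0.13·53) → 1219 ÷ (1689/100) = 121900/1689 ≈ 72.173
Retention S: 1000/CN − 10 with CN=72.173 → S = 4700/1219 ≈ 3.856 in
Ia = 0.2·(4700/1219) = 940/1219 in ≈ 0.771 in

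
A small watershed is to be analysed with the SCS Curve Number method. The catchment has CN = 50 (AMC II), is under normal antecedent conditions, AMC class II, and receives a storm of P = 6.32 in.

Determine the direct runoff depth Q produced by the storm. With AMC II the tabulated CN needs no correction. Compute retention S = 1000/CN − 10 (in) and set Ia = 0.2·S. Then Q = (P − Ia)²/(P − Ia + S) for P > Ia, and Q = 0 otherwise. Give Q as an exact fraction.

Q = 5832/4475 in ≈ 1.303 in

Average conditions: CN = 50 (no AMC adjustment).
Retention S: 1000/CN − 10 with CN=50.000 → S = 10 ≈ 10.000 in
Ia = 0.2S: 0.2·10.000 = 2.000 in (exactly 2)
Since P=6.320 > Ia=2.000: effective rainfall P−Ia = 108/25 in
Q = (108/25)²/((108/25) + 10) = (11664/625)/(358/25) = 5832/4475 in ≈ 1.303 in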